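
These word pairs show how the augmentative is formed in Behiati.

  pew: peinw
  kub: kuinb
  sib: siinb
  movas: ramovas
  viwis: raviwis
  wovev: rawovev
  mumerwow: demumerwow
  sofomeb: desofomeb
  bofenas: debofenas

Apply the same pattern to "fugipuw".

defugipuw

"fugipuw" has 3 vowels. The stems with 3 vowels (mumerwow → demumerwow, sofomeb → desofomeb, bofenas → debofenas) add the prefix de-.
So fugipuw → defugipuw.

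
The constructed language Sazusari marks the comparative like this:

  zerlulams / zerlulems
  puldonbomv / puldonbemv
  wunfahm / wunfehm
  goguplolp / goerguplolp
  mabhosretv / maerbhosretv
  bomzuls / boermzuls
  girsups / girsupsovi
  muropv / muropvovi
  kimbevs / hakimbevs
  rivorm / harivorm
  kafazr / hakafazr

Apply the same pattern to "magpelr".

puldonbomv and mabhosretv both end in -v yet inflect differently (puldonbemv, maerbhosretv), so the final letter is not what conditions the rule; the second-to-last letter is.
"magpelr" has second-to-last letter 'l'. The stems whose second-to-last letter is 'l' (goguplolp → goerguplolp, bomzuls → boermzuls) insert -er- after the first vowel.
The other patterns: stems whose second-to-last letter is 'h' or 'm' change the last vowel to 'e'; stems whose second-to-last letter is 'p' add -ovi; stems whose second-to-last letter is 'r', 'v' or 'z' add the prefix ha-.
So magpelr → maergpelr.

maergpelr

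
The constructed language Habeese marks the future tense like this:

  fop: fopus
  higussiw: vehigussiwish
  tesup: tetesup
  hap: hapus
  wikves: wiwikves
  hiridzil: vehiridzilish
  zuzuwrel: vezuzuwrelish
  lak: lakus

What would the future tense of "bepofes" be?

vebepofesish

fop and tesup both end in -p yet inflect differently (fopus, tetesup), so the final letter is not what conditions the rule; the number of vowels is.
"bepofes" has 3 vowels. The stems with 3 vowels (zuzuwrel → vezuzuwrelish, hiridzil → vehiridzilish, higussiw → vehigussiwish) add ve- … -ish around the stem.
The other patterns: stems with 1 vowel add -us; stems with 2 vowels repeat the first consonant+vowel as a prefix.
So bepofes → vebepofesish.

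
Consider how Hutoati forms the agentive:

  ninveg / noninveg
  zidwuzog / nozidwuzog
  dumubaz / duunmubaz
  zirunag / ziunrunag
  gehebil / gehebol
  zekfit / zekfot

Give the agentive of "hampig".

hampog

zirunag and zidwuzog both end in -g yet inflect differently (ziunrunag, nozidwuzog), so the final letter is not what conditions the rule; the last vowel is.
"hampig" has last vowel 'i'. The stems whose last vowel is 'i' (gehebil → gehebol, zekfit → zekfot) change the last vowel to 'o'.
So hampig → hampog.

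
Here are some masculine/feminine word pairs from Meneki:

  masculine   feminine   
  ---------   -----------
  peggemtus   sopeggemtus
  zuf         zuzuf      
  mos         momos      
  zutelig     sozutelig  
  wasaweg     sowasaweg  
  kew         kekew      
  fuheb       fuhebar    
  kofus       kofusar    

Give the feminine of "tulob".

tulobar

mos and kofus both end in -s yet inflect differently (momos, kofusar), so the final letter is not what conditions the rule; the number of vowels is.
"tulob" has 2 vowels. The stems with 2 vowels (fuheb → fuhebar, kofus → kofusar) add -ar.
So tulob → tulobar.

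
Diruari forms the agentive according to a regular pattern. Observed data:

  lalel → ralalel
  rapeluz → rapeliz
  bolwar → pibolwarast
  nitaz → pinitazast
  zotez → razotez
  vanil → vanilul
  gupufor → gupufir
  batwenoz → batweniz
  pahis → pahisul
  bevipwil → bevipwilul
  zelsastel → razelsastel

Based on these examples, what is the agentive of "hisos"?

lalel and bevipwil both end in -l yet inflect differently (ralalel, bevipwilul), so the final letter is not what conditions the rule; the last vowel is.
"hisos" has last vowel 'o'. The stems whose last vowel is 'o' (batwenoz → batweniz, gupufor → gupufir) change the last vowel to 'i'.
So hisos → hisis.

hisis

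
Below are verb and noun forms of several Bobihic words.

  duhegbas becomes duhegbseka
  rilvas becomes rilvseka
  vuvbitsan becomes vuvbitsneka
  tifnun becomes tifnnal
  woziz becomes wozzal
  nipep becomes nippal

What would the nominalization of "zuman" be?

zumneka

"zuman" has last vowel 'a'. The stems whose last vowel is 'a' (duhegbas → duhegbseka, rilvas → rilvseka, vuvbitsan → vuvbitsneka) delete the last vowel and add -eka.
The other pattern: stems whose last vowel is 'e', 'i' or 'u' delete the last vowel and add -al.
So zuman → zumneka.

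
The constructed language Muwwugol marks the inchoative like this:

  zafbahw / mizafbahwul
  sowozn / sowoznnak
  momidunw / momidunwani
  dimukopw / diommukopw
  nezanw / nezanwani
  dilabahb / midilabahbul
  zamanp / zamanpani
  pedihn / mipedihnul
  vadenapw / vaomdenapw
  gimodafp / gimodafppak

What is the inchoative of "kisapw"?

zafbahw and momidunw both end in -w yet inflect differently (mizafbahwul, momidunwani), so the final letter is not what conditions the rule; the second-to-last letter is.
"kisapw" has second-to-last letter 'p'. The stems whose second-to-last letter is 'p' (vadenapw → vaomdenapw, dimukopw → diommukopw) insert -om- after the first vowel.
The other patterns: stems whose second-to-last letter is 'h' add mi- … -ul around the stem; stems whose second-to-last letter is 'n' add -ani; stems whose second-to-last letter is 'f' or 'z' double the final consonant and add -ak.
So kisapw → kiomsapw.

kiomsapw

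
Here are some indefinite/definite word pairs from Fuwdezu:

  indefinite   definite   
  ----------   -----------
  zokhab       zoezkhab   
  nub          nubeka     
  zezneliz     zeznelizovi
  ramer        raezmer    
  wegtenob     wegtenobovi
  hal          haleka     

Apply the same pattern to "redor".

reezdor

nub and zokhab both end in -b yet inflect differently (nubeka, zoezkhab), so the final letter is not what conditions the rule; the number of vowels is.
"redor" has 2 vowels. The stems with 2 vowels (ramer → raezmer, zokhab → zoezkhab) insert -ez- after the first vowel.
So redor → reezdor.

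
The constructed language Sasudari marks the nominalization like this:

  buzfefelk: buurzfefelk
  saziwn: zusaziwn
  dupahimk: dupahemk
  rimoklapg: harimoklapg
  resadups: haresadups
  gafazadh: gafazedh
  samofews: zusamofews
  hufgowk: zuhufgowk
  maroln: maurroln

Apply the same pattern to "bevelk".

beurvelk

maroln and saziwn both end in -n yet inflect differently (maurroln, zusaziwn), so the final letter is not what conditions the rule; the second-to-last letter is.
"bevelk" has second-to-last letter 'l'. The stems whose second-to-last letter is 'l' (buzfefelk → buurzfefelk, maroln → maurroln) insert -ur- after the first vowel.
The other patterns: stems whose second-to-last letter is 'p' add the prefix ha-; stems whose second-to-last letter is 'w' add the prefix zu-; stems whose second-to-last letter is 'd' or 'm' change the last vowel to 'e'.
So bevelk → beurvelk.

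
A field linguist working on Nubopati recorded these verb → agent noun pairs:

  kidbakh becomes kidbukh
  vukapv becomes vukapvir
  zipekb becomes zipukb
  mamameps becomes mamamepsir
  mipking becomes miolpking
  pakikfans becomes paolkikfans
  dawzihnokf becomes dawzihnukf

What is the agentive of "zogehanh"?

zoolgehanh

mamameps and pakikfans both end in -s yet inflect differently (mamamepsir, paolkikfans), so the final letter is not what conditions the rule; the second-to-last letter is.
"zogehanh" has second-to-last letter 'n'. The stems whose second-to-last letter is 'n' (pakikfans → paolkikfans, mipking → miolpking) insert -ol- after the first vowel.
So zogehanh → zoolgehanh.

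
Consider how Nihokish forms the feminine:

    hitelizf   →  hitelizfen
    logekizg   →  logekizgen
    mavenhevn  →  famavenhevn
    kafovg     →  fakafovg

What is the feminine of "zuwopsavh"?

"zuwopsavh" has second-to-last letter 'v'. The stems whose second-to-last letter is 'v' (kafovg → fakafovg, mavenhevn → famavenhevn) add the prefix fa-.
The other pattern: stems whose second-to-last letter is 'z' add -en.
So zuwopsavh → fazuwopsavh.

fazuwopsavh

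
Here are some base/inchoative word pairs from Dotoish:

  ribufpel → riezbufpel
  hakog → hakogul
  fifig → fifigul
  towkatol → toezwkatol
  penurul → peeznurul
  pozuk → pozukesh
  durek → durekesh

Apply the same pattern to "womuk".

womukesh

pozuk and penurul both have last vowel 'u' yet inflect differently (pozukesh, peeznurul), so the last vowel is not what conditions the rule; the final letter is.
"womuk" ends in -k. The stems ending in -k (durek → durekesh, pozuk → pozukesh) add -esh.
So womuk → womukesh.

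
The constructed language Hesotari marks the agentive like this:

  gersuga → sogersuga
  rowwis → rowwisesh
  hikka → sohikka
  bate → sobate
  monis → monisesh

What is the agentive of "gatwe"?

monis and hikka both have 2 vowels yet inflect differently (monisesh, sohikka), so the number of vowels is not what conditions the rule; whether the stem ends in a vowel or a consonant is.
"gatwe" ends in a vowel. The stems ending in a vowel (gersuga → sogersuga, hikka → sohikka, bate → sobate) add the prefix so-.
So gatwe → sogatwe.

sogatwe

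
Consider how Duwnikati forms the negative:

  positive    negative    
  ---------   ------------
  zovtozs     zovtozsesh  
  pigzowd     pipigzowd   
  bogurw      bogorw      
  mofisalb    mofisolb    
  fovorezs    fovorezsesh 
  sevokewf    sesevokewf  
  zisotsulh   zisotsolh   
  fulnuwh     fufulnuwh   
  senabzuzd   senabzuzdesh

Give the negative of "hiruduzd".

pigzowd and senabzuzd both end in -d yet inflect differently (pipigzowd, senabzuzdesh), so the final letter is not what conditions the rule; the second-to-last letter is.
"hiruduzd" has second-to-last letter 'z'. The stems whose second-to-last letter is 'z' (fovorezs → fovorezsesh, zovtozs → zovtozsesh, senabzuzd → senabzuzdesh) add -esh.
The other patterns: stems whose second-to-last letter is 'w' repeat the first consonant+vowel as a prefix; stems whose second-to-last letter is 'l' or 'r' change the last vowel to 'o'.
So hiruduzd → hiruduzdesh.

hiruduzdesh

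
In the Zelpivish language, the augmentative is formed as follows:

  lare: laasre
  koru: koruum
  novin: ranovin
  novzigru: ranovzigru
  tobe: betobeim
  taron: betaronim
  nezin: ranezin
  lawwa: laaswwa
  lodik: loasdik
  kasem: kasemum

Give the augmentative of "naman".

koru and novzigru both end in -u yet inflect differently (koruum, ranovzigru), so the final letter is not what conditions the rule; the first letter is.
"naman" begins with n-. The stems beginning with n- (novin → ranovin, nezin → ranezin, novzigru → ranovzigru) add the prefix ra-.
The other patterns: stems beginning with l- insert -as- after the first vowel; stems beginning with k- add -um; stems beginning with t- add be- … -im around the stem.
So naman → ranaman.

ranaman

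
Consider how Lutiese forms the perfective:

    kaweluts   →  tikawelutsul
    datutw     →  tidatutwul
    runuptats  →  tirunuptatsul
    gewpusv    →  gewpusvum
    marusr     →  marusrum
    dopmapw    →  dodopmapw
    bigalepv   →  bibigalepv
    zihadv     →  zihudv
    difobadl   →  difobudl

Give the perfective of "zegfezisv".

zegfezisvum

"zegfezisv" has second-to-last letter 's'. The stems whose second-to-last letter is 's' (gewpusv → gewpusvum, marusr → marusrum) add -um.
The other patterns: stems whose second-to-last letter is 't' add ti- … -ul around the stem; stems whose second-to-last letter is 'p' repeat the first consonant+vowel as a prefix; stems whose second-to-last letter is 'd' change the last vowel to 'u'.
So zegfezisv → zegfezisvum.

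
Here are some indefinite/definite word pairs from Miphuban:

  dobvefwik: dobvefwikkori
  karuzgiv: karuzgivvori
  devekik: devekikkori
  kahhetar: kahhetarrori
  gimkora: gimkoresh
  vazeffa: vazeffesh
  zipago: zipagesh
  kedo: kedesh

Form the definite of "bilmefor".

bilmeforrori

kahhetar and gimkora both have last vowel 'a' yet inflect differently (kahhetarrori, gimkoresh), so the last vowel is not what conditions the rule; whether the stem ends in a vowel or a consonant is.
"bilmefor" ends in a consonant. The stems ending in a consonant (dobvefwik → dobvefwikkori, karuzgiv → karuzgivvori, devekik → devekikkori) double the final consonant and add -ori.
The other pattern: stems ending in a vowel drop the final letter and add -esh.
So bilmefor → bilmeforrori.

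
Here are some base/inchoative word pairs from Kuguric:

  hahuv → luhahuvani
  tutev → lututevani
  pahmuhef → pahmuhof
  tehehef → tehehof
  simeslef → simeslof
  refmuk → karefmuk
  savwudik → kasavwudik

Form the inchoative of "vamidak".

kavamidak

tutev and pahmuhef both have last vowel 'e' yet inflect differently (lututevani, pahmuhof), so the last vowel is not what conditions the rule; the final letter is.
"vamidak" ends in -k. The stems ending in -k (refmuk → karefmuk, savwudik → kasavwudik) add the prefix ka-.
The other patterns: stems ending in -v add lu- … -ani around the stem; stems ending in -f change the last vowel to 'o'.
So vamidak → kavamidak.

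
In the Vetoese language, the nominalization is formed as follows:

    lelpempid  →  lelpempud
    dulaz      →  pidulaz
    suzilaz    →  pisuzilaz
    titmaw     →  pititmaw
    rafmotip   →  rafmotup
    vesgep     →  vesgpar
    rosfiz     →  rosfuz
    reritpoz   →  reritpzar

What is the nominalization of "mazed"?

mazdar

"mazed" has last vowel 'e'. The one such stem in the data (vesgep → vesgpar) deletes the last vowel and adds -ar (as does reritpoz), so the same rule applies.
So mazed → mazdar.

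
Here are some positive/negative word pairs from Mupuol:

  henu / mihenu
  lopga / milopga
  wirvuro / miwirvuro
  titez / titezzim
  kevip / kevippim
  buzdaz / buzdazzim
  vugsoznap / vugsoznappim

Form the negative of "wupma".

lopga and buzdaz both have last vowel 'a' yet inflect differently (milopga, buzdazzim), so the last vowel is not what conditions the rule; whether the stem ends in a vowel or a consonant is.
"wupma" ends in a vowel. The stems ending in a vowel (henu → mihenu, lopga → milopga, wirvuro → miwirvuro) add the prefix mi-.
The other pattern: stems ending in a consonant double the final consonant and add -im.
So wupma → miwupma.

miwupma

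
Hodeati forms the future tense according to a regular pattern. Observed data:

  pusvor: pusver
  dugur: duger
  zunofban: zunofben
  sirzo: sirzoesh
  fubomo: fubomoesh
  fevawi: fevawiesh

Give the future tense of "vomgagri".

vomgagriesh

"vomgagri" ends in a vowel. The stems ending in a vowel (sirzo → sirzoesh, fubomo → fubomoesh, fevawi → fevawiesh) add -esh.
So vomgagri → vomgagriesh.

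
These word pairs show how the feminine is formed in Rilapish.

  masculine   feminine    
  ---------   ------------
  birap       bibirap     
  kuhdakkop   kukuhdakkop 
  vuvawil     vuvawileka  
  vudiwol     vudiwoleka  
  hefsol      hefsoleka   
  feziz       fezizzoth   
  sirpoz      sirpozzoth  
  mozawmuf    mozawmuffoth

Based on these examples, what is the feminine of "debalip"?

dedebalip

kuhdakkop and vudiwol both have last vowel 'o' yet inflect differently (kukuhdakkop, vudiwoleka), so the last vowel is not what conditions the rule; the final letter is.
"debalip" ends in -p. The stems ending in -p (birap → bibirap, kuhdakkop → kukuhdakkop) repeat the first consonant+vowel as a prefix.
So debalip → dedebalip.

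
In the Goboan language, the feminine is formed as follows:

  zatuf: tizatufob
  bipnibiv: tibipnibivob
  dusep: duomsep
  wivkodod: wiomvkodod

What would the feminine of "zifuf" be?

wivkodod and bipnibiv both have 3 vowels yet inflect differently (wiomvkodod, tibipnibivob), so the number of vowels is not what conditions the rule; the final letter is.
"zifuf" ends in -f. The one such stem in the data (zatuf → tizatufob) adds ti- … -ob around the stem, so the same rule applies.
So zifuf → tizifufob.

tizifufob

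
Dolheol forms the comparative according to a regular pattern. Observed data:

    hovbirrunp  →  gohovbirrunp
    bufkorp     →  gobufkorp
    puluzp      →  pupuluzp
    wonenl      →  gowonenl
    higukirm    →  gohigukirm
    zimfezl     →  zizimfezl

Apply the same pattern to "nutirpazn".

nunutirpazn

puluzp and hovbirrunp both end in -p yet inflect differently (pupuluzp, gohovbirrunp), so the final letter is not what conditions the rule; the second-to-last letter is.
"nutirpazn" has second-to-last letter 'z'. The stems whose second-to-last letter is 'z' (puluzp → pupuluzp, zimfezl → zizimfezl) repeat the first consonant+vowel as a prefix.
So nutirpazn → nunutirpazn.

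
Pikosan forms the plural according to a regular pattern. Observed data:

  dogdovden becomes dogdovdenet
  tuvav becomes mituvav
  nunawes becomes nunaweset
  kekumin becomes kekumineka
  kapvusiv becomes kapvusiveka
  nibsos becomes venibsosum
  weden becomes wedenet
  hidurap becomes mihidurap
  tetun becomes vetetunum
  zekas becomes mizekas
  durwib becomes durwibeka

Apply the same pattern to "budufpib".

"budufpib" has last vowel 'i'. The stems whose last vowel is 'i' (kekumin → kekumineka, durwib → durwibeka, kapvusiv → kapvusiveka) add -eka.
So budufpib → budufpibeka.

budufpibeka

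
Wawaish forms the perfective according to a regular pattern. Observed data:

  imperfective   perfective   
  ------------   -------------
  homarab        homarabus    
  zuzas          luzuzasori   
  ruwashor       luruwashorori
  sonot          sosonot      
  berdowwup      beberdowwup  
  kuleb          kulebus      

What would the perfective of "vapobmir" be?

ruwashor and sonot both have last vowel 'o' yet inflect differently (luruwashorori, sosonot), so the last vowel is not what conditions the rule; the final letter is.
"vapobmir" ends in -r. The one such stem in the data (ruwashor → luruwashorori) adds lu- … -ori around the stem, so the same rule applies.
So vapobmir → luvapobmirori.

luvapobmirori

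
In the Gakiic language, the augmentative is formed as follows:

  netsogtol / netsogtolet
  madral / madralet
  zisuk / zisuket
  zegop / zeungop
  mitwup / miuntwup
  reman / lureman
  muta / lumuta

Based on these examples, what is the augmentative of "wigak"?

wigaket

netsogtol and zegop both have last vowel 'o' yet inflect differently (netsogtolet, zeungop), so the last vowel is not what conditions the rule; the final letter is.
"wigak" ends in -k. The one such stem in the data (zisuk → zisuket) adds -et, so the same rule applies.
So wigak → wigaket.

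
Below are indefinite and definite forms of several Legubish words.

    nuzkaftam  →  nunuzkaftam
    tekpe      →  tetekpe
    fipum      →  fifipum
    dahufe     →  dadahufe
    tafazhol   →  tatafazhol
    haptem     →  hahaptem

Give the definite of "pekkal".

Every pair shown (nuzkaftam → nunuzkaftam, tekpe → tetekpe, fipum → fifipum, …) follows the same rule: repeat the first consonant+vowel as a prefix.
So pekkal → pepekkal.

pepekkal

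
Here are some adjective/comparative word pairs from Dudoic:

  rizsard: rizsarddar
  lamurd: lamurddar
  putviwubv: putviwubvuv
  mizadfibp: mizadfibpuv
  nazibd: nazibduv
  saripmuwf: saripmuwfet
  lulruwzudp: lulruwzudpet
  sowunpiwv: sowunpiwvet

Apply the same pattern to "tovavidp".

"tovavidp" has second-to-last letter 'd'. The one such stem in the data (lulruwzudp → lulruwzudpet) adds -et, so the same rule applies.
The other patterns: stems whose second-to-last letter is 'r' double the final consonant and add -ar; stems whose second-to-last letter is 'b' add -uv.
So tovavidp → tovavidpet.

tovavidpet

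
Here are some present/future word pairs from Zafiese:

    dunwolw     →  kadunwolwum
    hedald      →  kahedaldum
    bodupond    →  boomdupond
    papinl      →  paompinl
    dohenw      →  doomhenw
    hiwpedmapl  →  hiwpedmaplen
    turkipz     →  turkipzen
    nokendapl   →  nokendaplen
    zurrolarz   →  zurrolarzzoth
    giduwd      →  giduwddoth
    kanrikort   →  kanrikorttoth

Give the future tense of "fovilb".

hedald and bodupond both end in -d yet inflect differently (kahedaldum, boomdupond), so the final letter is not what conditions the rule; the second-to-last letter is.
"fovilb" has second-to-last letter 'l'. The stems whose second-to-last letter is 'l' (dunwolw → kadunwolwum, hedald → kahedaldum) add ka- … -um around the stem.
So fovilb → kafovilbum.

kafovilbum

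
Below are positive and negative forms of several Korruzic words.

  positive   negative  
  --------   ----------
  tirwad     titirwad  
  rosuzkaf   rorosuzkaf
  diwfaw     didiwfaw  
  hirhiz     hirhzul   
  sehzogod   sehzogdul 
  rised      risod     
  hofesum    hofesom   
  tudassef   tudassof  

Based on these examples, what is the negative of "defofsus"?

defofsos

tirwad and sehzogod both end in -d yet inflect differently (titirwad, sehzogdul), so the final letter is not what conditions the rule; the last vowel is.
"defofsus" has last vowel 'u'. The one such stem in the data (hofesum → hofesom) changes the last vowel to 'o' (as do rised, tudassef), so the same rule applies.
So defofsus → defofsos.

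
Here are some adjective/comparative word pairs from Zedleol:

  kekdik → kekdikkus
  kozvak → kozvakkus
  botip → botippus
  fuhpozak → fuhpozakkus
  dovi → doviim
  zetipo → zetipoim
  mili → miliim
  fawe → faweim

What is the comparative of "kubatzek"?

kekdik and dovi both have last vowel 'i' yet inflect differently (kekdikkus, doviim), so the last vowel is not what conditions the rule; whether the stem ends in a vowel or a consonant is.
"kubatzek" ends in a consonant. The stems ending in a consonant (kekdik → kekdikkus, kozvak → kozvakkus, botip → botippus) double the final consonant and add -us.
So kubatzek → kubatzekkus.

kubatzekkus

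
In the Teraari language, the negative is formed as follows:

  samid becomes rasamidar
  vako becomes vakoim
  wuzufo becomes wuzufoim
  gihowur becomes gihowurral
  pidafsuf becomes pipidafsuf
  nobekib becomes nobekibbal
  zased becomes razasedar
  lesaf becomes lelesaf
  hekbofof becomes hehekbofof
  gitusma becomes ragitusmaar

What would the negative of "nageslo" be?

hekbofof and wuzufo both have last vowel 'o' yet inflect differently (hehekbofof, wuzufoim), so the last vowel is not what conditions the rule; the final letter is.
"nageslo" ends in -o. The stems ending in -o (wuzufo → wuzufoim, vako → vakoim) add -im.
The other patterns: stems ending in -f repeat the first consonant+vowel as a prefix; stems ending in -a or -d add ra- … -ar around the stem; stems ending in -b or -r double the final consonant and add -al.
So nageslo → nagesloim.

nagesloim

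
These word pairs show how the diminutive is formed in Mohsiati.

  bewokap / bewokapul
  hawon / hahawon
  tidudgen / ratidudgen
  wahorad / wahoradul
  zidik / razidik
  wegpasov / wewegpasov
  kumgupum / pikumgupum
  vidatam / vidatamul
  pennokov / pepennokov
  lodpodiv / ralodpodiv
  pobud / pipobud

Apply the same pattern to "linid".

ralinid

"linid" has last vowel 'i'. The stems whose last vowel is 'i' (lodpodiv → ralodpodiv, zidik → razidik) add the prefix ra-.
The other patterns: stems whose last vowel is 'a' add -ul; stems whose last vowel is 'o' repeat the first consonant+vowel as a prefix; stems whose last vowel is 'u' add the prefix pi-.
So linid → ralinid.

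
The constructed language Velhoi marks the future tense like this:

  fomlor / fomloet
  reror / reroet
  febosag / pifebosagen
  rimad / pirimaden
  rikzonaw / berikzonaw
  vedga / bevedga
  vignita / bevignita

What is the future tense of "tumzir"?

tumziet

febosag and rikzonaw both have last vowel 'a' yet inflect differently (pifebosagen, berikzonaw), so the last vowel is not what conditions the rule; the final letter is.
"tumzir" ends in -r. The stems ending in -r (fomlor → fomloet, reror → reroet) drop the final letter and add -et.
So tumzir → tumziet.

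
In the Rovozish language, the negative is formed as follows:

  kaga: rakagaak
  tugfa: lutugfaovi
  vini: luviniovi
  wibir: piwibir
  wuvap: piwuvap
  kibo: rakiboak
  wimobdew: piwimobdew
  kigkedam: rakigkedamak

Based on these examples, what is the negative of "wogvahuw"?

kaga and tugfa both end in -a yet inflect differently (rakagaak, lutugfaovi), so the final letter is not what conditions the rule; the first letter is.
"wogvahuw" begins with w-. The stems beginning with w- (wuvap → piwuvap, wimobdew → piwimobdew, wibir → piwibir) add the prefix pi-.
The other patterns: stems beginning with k- add ra- … -ak around the stem; stems beginning with t- or v- add lu- … -ovi around the stem.
So wogvahuw → piwogvahuw.

piwogvahuw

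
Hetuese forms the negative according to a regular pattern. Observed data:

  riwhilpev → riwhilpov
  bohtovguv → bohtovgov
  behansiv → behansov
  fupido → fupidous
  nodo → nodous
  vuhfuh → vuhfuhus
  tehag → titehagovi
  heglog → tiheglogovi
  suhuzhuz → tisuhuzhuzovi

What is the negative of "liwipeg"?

tiliwipegovi

"liwipeg" ends in -g. The stems ending in -g (tehag → titehagovi, heglog → tiheglogovi) add ti- … -ovi around the stem.
The other patterns: stems ending in -v change the last vowel to 'o'; stems ending in -h or -o add -us.
So liwipeg → tiliwipegovi.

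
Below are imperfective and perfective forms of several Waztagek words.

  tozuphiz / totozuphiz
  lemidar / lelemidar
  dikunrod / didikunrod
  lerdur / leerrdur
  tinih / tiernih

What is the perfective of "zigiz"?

ziergiz

lemidar and lerdur both end in -r yet inflect differently (lelemidar, leerrdur), so the final letter is not what conditions the rule; the number of vowels is.
"zigiz" has 2 vowels. The stems with 2 vowels (lerdur → leerrdur, tinih → tiernih) insert -er- after the first vowel.
The other pattern: stems with 3 vowels repeat the first consonant+vowel as a prefix.
So zigiz → ziergiz.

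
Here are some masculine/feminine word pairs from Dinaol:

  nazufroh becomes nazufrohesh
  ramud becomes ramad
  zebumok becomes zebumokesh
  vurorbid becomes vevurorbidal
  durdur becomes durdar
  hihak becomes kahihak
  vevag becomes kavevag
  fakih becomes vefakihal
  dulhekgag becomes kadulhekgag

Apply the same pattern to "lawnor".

nazufroh and fakih both end in -h yet inflect differently (nazufrohesh, vefakihal), so the final letter is not what conditions the rule; the last vowel is.
"lawnor" has last vowel 'o'. The stems whose last vowel is 'o' (zebumok → zebumokesh, nazufroh → nazufrohesh) add -esh.
The other patterns: stems whose last vowel is 'i' add ve- … -al around the stem; stems whose last vowel is 'a' add the prefix ka-; stems whose last vowel is 'u' change the last vowel to 'a'.
So lawnor → lawnoresh.

lawnoresh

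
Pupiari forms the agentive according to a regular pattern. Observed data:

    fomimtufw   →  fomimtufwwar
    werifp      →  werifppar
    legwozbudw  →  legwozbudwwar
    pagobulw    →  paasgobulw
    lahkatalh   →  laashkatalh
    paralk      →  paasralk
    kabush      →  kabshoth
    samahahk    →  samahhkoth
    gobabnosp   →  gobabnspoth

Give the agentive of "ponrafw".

fomimtufw and pagobulw both end in -w yet inflect differently (fomimtufwwar, paasgobulw), so the final letter is not what conditions the rule; the second-to-last letter is.
"ponrafw" has second-to-last letter 'f'. The stems whose second-to-last letter is 'f' (fomimtufw → fomimtufwwar, werifp → werifppar) double the final consonant and add -ar.
The other patterns: stems whose second-to-last letter is 'l' insert -as- after the first vowel; stems whose second-to-last letter is 'h' or 's' delete the last vowel and add -oth.
So ponrafw → ponrafwwar.

ponrafwwar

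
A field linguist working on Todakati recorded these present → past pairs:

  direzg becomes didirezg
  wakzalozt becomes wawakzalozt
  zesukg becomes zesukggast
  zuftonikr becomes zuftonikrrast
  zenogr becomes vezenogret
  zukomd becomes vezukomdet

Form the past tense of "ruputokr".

direzg and zesukg both end in -g yet inflect differently (didirezg, zesukggast), so the final letter is not what conditions the rule; the second-to-last letter is.
"ruputokr" has second-to-last letter 'k'. The stems whose second-to-last letter is 'k' (zesukg → zesukggast, zuftonikr → zuftonikrrast) double the final consonant and add -ast.
So ruputokr → ruputokrrast.

ruputokrrast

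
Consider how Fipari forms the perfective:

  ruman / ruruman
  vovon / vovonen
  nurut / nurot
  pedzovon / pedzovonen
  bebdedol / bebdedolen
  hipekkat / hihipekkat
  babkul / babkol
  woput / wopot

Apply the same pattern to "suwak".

"suwak" has last vowel 'a'. The stems whose last vowel is 'a' (ruman → ruruman, hipekkat → hihipekkat) repeat the first consonant+vowel as a prefix.
The other patterns: stems whose last vowel is 'o' add -en; stems whose last vowel is 'u' change the last vowel to 'o'.
So suwak → susuwak.

susuwak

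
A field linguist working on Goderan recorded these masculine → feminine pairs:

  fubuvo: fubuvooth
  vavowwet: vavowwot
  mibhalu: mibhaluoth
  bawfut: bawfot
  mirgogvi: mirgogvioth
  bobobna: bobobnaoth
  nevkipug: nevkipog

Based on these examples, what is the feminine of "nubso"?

"nubso" ends in a vowel. The stems ending in a vowel (fubuvo → fubuvooth, mirgogvi → mirgogvioth, bobobna → bobobnaoth) add -oth.
The other pattern: stems ending in a consonant change the last vowel to 'o'.
So nubso → nubsooth.

nubsooth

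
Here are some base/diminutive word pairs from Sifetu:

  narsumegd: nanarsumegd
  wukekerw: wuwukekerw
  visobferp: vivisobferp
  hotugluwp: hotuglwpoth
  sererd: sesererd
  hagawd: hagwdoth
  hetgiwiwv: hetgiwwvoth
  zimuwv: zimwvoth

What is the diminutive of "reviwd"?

"reviwd" has second-to-last letter 'w'. The stems whose second-to-last letter is 'w' (hotugluwp → hotuglwpoth, zimuwv → zimwvoth, hagawd → hagwdoth) delete the last vowel and add -oth.
The other pattern: stems whose second-to-last letter is 'g' or 'r' repeat the first consonant+vowel as a prefix.
So reviwd → revwdoth.

revwdoth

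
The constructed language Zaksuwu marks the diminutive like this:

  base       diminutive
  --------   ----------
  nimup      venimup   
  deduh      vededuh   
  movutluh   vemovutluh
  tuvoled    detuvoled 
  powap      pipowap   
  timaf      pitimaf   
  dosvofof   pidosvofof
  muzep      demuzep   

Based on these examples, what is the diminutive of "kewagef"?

dekewagef

"kewagef" has last vowel 'e'. The stems whose last vowel is 'e' (tuvoled → detuvoled, muzep → demuzep) add the prefix de-.
The other patterns: stems whose last vowel is 'u' add the prefix ve-; stems whose last vowel is 'a' or 'o' add the prefix pi-.
So kewagef → dekewagef.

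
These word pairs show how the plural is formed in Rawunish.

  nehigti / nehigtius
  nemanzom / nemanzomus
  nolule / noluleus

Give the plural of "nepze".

nepzeus

Every pair shown (nehigti → nehigtius, nemanzom → nemanzomus, nolule → noluleus) follows the same rule: add -us.
So nepze → nepzeus.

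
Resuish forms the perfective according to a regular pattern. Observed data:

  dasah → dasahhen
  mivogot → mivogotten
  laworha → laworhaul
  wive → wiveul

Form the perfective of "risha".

rishaul

"risha" ends in a vowel. The stems ending in a vowel (laworha → laworhaul, wive → wiveul) add -ul.
So risha → rishaul.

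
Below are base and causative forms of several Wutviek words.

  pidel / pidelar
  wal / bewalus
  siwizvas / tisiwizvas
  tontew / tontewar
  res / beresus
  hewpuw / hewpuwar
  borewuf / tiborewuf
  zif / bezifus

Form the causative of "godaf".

godafar

wal and pidel both end in -l yet inflect differently (bewalus, pidelar), so the final letter is not what conditions the rule; the number of vowels is.
"godaf" has 2 vowels. The stems with 2 vowels (pidel → pidelar, tontew → tontewar, hewpuw → hewpuwar) add -ar.
So godaf → godafar.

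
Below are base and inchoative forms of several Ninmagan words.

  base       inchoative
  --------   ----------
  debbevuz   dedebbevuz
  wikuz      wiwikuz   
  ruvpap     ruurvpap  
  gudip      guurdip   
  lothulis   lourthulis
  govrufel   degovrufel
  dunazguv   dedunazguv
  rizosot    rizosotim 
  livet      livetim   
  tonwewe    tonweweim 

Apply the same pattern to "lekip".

leurkip

wikuz and dunazguv both have last vowel 'u' yet inflect differently (wiwikuz, dedunazguv), so the last vowel is not what conditions the rule; the final letter is.
"lekip" ends in -p. The stems ending in -p (ruvpap → ruurvpap, gudip → guurdip) insert -ur- after the first vowel.
So lekip → leurkip.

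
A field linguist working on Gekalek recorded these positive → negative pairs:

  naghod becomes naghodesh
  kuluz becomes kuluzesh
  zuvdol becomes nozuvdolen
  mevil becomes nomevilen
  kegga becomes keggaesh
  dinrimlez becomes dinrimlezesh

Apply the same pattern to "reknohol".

zuvdol and naghod both have last vowel 'o' yet inflect differently (nozuvdolen, naghodesh), so the last vowel is not what conditions the rule; the final letter is.
"reknohol" ends in -l. The stems ending in -l (zuvdol → nozuvdolen, mevil → nomevilen) add no- … -en around the stem.
So reknohol → noreknoholen.

noreknoholen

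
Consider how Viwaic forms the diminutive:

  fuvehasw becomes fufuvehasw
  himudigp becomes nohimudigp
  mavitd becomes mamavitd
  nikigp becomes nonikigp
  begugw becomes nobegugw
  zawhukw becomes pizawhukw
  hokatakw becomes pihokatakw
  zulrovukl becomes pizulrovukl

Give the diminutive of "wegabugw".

hokatakw and begugw both end in -w yet inflect differently (pihokatakw, nobegugw), so the final letter is not what conditions the rule; the second-to-last letter is.
"wegabugw" has second-to-last letter 'g'. The stems whose second-to-last letter is 'g' (begugw → nobegugw, himudigp → nohimudigp, nikigp → nonikigp) add the prefix no-.
So wegabugw → nowegabugw.

nowegabugw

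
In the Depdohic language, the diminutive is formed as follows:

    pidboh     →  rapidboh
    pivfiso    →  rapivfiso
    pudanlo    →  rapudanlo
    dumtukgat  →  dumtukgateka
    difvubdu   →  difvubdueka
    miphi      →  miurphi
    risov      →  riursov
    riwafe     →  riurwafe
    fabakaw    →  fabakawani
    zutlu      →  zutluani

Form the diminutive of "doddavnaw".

doddavnaweka

difvubdu and zutlu both end in -u yet inflect differently (difvubdueka, zutluani), so the final letter is not what conditions the rule; the first letter is.
"doddavnaw" begins with d-. The stems beginning with d- (dumtukgat → dumtukgateka, difvubdu → difvubdueka) add -eka.
So doddavnaw → doddavnaweka.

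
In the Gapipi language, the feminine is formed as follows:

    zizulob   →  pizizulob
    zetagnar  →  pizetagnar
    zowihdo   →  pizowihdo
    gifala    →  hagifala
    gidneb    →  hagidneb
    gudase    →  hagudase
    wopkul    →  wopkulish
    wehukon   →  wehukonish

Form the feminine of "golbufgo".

zizulob and gidneb both end in -b yet inflect differently (pizizulob, hagidneb), so the final letter is not what conditions the rule; the first letter is.
"golbufgo" begins with g-. The stems beginning with g- (gifala → hagifala, gidneb → hagidneb, gudase → hagudase) add the prefix ha-.
So golbufgo → hagolbufgo.

hagolbufgo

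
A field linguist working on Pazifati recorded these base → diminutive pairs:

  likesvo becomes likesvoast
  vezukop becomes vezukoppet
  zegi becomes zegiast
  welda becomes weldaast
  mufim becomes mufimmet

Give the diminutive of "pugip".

zegi and mufim both have last vowel 'i' yet inflect differently (zegiast, mufimmet), so the last vowel is not what conditions the rule; whether the stem ends in a vowel or a consonant is.
"pugip" ends in a consonant. The stems ending in a consonant (mufim → mufimmet, vezukop → vezukoppet) double the final consonant and add -et.
So pugip → pugippet.

pugippet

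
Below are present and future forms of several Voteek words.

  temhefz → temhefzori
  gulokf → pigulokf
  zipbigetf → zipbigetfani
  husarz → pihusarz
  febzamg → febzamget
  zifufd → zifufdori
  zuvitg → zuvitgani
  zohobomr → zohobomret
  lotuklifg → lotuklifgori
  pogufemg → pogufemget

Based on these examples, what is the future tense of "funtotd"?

febzamg and zuvitg both end in -g yet inflect differently (febzamget, zuvitgani), so the final letter is not what conditions the rule; the second-to-last letter is.
"funtotd" has second-to-last letter 't'. The stems whose second-to-last letter is 't' (zuvitg → zuvitgani, zipbigetf → zipbigetfani) add -ani.
So funtotd → funtotdani.

funtotdani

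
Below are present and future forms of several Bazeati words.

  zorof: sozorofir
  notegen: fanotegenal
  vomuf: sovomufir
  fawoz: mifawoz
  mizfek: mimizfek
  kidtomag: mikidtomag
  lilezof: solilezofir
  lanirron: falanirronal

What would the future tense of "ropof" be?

soropofir

"ropof" ends in -f. The stems ending in -f (vomuf → sovomufir, lilezof → solilezofir, zorof → sozorofir) add so- … -ir around the stem.
So ropof → soropofir.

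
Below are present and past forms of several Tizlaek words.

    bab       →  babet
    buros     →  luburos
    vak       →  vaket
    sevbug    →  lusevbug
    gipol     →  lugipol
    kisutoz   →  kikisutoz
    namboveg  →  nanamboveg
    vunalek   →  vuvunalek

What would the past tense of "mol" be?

molet

sevbug and namboveg both end in -g yet inflect differently (lusevbug, nanamboveg), so the final letter is not what conditions the rule; the number of vowels is.
"mol" has 1 vowel. The stems with 1 vowel (vak → vaket, bab → babet) add -et.
So mol → molet.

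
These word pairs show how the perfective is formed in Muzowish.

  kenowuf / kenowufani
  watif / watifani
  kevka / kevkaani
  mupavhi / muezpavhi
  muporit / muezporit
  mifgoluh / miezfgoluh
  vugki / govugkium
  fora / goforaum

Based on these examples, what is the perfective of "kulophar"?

mupavhi and vugki both end in -i yet inflect differently (muezpavhi, govugkium), so the final letter is not what conditions the rule; the first letter is.
"kulophar" begins with k-. The stems beginning with k- (kenowuf → kenowufani, kevka → kevkaani) add -ani.
So kulophar → kulopharani.

kulopharani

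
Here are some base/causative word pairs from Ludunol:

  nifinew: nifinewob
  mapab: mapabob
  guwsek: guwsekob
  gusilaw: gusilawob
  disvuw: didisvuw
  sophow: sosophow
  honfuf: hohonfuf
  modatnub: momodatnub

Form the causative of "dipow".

didipow

"dipow" has last vowel 'o'. The one such stem in the data (sophow → sosophow) repeats the first consonant+vowel as a prefix (as do disvuw, honfuf), so the same rule applies.
The other pattern: stems whose last vowel is 'a' or 'e' add -ob.
So dipow → didipow.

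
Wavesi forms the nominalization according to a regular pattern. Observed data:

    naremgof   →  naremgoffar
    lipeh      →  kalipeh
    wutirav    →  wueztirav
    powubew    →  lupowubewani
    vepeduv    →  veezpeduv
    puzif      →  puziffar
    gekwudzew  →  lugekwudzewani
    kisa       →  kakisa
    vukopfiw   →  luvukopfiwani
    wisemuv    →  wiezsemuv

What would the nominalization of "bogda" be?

kabogda

puzif and vukopfiw both have last vowel 'i' yet inflect differently (puziffar, luvukopfiwani), so the last vowel is not what conditions the rule; the final letter is.
"bogda" ends in -a. The one such stem in the data (kisa → kakisa) adds the prefix ka-, so the same rule applies.
So bogda → kabogda.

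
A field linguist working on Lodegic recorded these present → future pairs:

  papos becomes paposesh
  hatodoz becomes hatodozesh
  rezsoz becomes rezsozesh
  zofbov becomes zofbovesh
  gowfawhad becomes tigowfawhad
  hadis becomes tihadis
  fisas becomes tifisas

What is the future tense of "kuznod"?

kuznodesh

papos and hadis both end in -s yet inflect differently (paposesh, tihadis), so the final letter is not what conditions the rule; the last vowel is.
"kuznod" has last vowel 'o'. The stems whose last vowel is 'o' (papos → paposesh, hatodoz → hatodozesh, rezsoz → rezsozesh) add -esh.
The other pattern: stems whose last vowel is 'a' or 'i' add the prefix ti-.
So kuznod → kuznodesh.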